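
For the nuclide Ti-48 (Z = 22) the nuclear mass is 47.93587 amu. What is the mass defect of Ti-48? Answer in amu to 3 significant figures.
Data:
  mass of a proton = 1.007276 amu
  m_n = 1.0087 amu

Total constituent mass: 22 × 1.007276 + 26 × 1.0087 = 48.386272 amu
Mass defect Δm = 48.386272 − 47.93587 = 0.450402 amu

0.450 amu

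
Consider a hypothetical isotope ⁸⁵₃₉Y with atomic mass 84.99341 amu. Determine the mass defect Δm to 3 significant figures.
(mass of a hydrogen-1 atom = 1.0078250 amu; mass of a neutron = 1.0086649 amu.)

0.710 amu

Total constituent mass: 39 × 1.0078250 + 46 × 1.0086649 = 85.7037604 amu
Δm = 85.7037604 − 84.99341 = 0.7103504 amu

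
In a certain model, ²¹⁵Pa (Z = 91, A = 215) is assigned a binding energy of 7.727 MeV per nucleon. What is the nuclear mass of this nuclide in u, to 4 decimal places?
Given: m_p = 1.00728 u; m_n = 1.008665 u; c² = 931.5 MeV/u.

Total binding energy = 215 × 7.727 = 1661.305 MeV
Mass defect = 1661.305 MeV / (931.5 MeV/u) = 1.783473 u
Constituent mass = 91(1.00728) + 124(1.008665) = 216.736940 u
Nuclear mass = 216.736940 − 1.783473 = 214.953467 u ≈ 214.9535 u (to 4 decimal places)

214.9535 u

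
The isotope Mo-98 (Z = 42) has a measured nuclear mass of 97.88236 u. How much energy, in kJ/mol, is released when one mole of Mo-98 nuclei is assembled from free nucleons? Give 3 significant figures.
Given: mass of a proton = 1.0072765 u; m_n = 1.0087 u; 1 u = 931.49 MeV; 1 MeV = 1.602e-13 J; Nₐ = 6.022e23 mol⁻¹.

Σm = 42·m_p + 56·m_n = 42.3056130 + 56.4872 = 98.7928130 u
The mass defect is 98.7928130 − 97.88236 = 0.9104530 u.
E_B = 0.9104530 × 931.49 = 848.078 MeV
Per nucleus in joules: 848.078 MeV × 1.602e-13 J/MeV = 1.3586e-10 J
Per mole: 1.3586e-10 J × 6.022e23 mol⁻¹ = 8.1815e+13 J/mol

8.18e+10 kJ/mol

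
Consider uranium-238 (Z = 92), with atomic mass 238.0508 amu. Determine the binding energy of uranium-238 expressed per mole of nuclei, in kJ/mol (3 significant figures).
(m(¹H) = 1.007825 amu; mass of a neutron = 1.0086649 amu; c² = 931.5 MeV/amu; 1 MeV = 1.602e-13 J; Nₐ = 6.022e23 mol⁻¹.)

The nucleus contains 92 protons and 238 − 92 = 146 neutrons.
Σm = 92·m(¹H) + 146·m_n = 92.719900 + 147.2650754 = 239.9849754 amu
Δm = 239.9849754 − 238.0508 = 1.9341754 amu
Converting to energy: 1.9341754 amu × 931.5 MeV/amu = 1801.68 MeV
Per nucleus in joules: 1801.68 MeV × 1.602e-13 J/MeV = 2.8863e-10 J
Per mole: 2.8863e-10 J × 6.022e23 mol⁻¹ = 1.7381e+14 J/mol

1.74e+11 kJ/mol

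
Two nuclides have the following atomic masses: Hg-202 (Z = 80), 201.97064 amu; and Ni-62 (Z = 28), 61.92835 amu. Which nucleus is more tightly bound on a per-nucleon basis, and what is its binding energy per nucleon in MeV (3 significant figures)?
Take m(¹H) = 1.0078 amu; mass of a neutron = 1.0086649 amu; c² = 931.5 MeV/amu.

Hg-202: Σm = 80(1.0078) + 122(1.0086649) = 203.6811178 amu; Δm = 1.7104778 amu; E_B = 1593.3 MeV; E_B/A = 7.888 MeV
Ni-62: Σm = 28(1.0078) + 34(1.0086649) = 62.5130066 amu; Δm = 0.5846566 amu; E_B = 544.61 MeV; E_B/A = 8.784 MeV
Ni-62 has the higher binding energy per nucleon, so it is the more tightly bound nucleus.

Ni-62; 8.78 MeV/nucleon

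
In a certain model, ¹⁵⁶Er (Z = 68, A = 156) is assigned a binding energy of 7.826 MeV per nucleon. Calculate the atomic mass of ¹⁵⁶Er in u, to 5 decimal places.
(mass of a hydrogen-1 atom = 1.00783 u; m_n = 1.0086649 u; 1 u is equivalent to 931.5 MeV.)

155.98432 u

Total binding energy = 156 × 7.826 = 1220.856 MeV
Mass defect = 1220.856 MeV / (931.5 MeV/u) = 1.3106345 u
Constituent mass = 68(1.00783) + 88(1.0086649) = 157.2949512 u
Atomic mass = 157.2949512 − 1.3106345 = 155.9843167 u ≈ 155.98432 u (to 5 decimal places)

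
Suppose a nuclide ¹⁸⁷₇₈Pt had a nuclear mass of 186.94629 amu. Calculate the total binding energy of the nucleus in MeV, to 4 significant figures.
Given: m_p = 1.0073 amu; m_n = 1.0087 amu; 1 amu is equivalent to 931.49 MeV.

Z = 78, so N = A − Z = 187 − 78 = 109.
Mass of separated nucleons = 78(1.0073) + 109(1.0087) = 78.5694 + 109.9483 = 188.5177 amu
Δm = 188.5177 − 186.94629 = 1.57141 amu
E_B = 1.57141 × 931.49 = 1463.75 MeV

1464 MeV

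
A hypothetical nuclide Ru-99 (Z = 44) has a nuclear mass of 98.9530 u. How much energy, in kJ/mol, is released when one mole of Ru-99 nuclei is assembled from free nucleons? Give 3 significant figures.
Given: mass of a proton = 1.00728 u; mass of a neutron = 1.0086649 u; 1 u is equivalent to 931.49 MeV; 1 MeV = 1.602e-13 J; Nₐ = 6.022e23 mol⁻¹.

Mass of separated nucleons = 44(1.00728) + 55(1.0086649) = 44.32032 + 55.4765695 = 99.7968895 u
Δm = 99.7968895 − 98.9530 = 0.8438895 u
Binding energy = Δm·c² = 0.8438895 × 931.49 MeV/u = 786.075 MeV
Per nucleus in joules: 786.075 MeV × 1.602e-13 J/MeV = 1.2593e-10 J
Per mole: 1.2593e-10 J × 6.022e23 mol⁻¹ = 7.5835e+13 J/mol

7.58e+10 kJ/mol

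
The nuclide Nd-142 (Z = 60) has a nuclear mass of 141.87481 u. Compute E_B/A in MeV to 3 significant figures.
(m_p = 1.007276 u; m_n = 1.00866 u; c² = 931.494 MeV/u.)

Σm = 60·m_p + 82·m_n = 60.436560 + 82.71012 = 143.146680 u
The mass defect is 143.146680 − 141.87481 = 1.271870 u.
E_B = 1.271870 × 931.494 = 1184.74 MeV
Dividing by A = 142 gives 8.343 MeV per nucleon.

8.34 MeV/nucleon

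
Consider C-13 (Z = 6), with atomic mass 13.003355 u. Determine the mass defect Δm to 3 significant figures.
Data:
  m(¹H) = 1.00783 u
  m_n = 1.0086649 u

Σm = 6·m(¹H) + 7·m_n = 6.04698 + 7.0606543 = 13.1076343 u
Mass defect Δm = 13.1076343 − 13.003355 = 0.1042793 u

0.104 u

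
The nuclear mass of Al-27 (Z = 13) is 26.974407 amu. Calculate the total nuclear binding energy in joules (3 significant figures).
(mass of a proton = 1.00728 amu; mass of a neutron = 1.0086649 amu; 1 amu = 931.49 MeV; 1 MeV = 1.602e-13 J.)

The nucleus contains 13 protons and 27 − 13 = 14 neutrons.
Total constituent mass: 13 × 1.00728 + 14 × 1.0086649 = 27.2159486 amu
Δm = 27.2159486 − 26.974407 = 0.2415416 amu
Binding energy = Δm·c² = 0.2415416 × 931.49 MeV/amu = 224.994 MeV
In joules: 224.994 MeV × 1.602e-13 J/MeV = 3.6044e-11 J

3.60e-11 J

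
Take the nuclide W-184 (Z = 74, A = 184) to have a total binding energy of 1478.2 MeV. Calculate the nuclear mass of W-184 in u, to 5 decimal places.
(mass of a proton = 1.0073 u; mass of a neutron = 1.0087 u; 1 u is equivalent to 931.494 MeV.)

Mass defect = 1478.2 MeV / (931.494 MeV/u) = 1.5869131 u
Constituent mass = 74(1.0073) + 110(1.0087) = 185.4972 u
Nuclear mass = 185.4972 − 1.5869131 = 183.9102869 u ≈ 183.91029 u (to 5 decimal places)

183.91029 u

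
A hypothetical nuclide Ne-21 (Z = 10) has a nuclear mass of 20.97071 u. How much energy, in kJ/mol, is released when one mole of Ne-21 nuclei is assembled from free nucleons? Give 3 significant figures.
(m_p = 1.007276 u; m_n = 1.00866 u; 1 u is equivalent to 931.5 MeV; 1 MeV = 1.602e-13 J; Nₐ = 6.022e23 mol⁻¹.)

1.77e+10 kJ/mol

Total constituent mass: 10 × 1.007276 + 11 × 1.00866 = 21.168020 u
Δm = 21.168020 − 20.97071 = 0.197310 u
E_B = 0.197310 × 931.5 = 183.794 MeV
Per nucleus in joules: 183.794 MeV × 1.602e-13 J/MeV = 2.9444e-11 J
Per mole: 2.9444e-11 J × 6.022e23 mol⁻¹ = 1.7731e+13 J/mol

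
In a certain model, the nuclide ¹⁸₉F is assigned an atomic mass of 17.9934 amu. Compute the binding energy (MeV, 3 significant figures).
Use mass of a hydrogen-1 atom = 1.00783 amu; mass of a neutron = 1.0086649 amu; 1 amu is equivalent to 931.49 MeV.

144 MeV

The nucleus contains 9 protons and 18 − 9 = 9 neutrons.
Mass of separated nucleons = 9(1.00783) + 9(1.0086649) = 9.07047 + 9.0779841 = 18.1484541 amu
The mass defect is 18.1484541 − 17.9934 = 0.1550541 amu.
E_B = 0.1550541 × 931.49 = 144.431 MeV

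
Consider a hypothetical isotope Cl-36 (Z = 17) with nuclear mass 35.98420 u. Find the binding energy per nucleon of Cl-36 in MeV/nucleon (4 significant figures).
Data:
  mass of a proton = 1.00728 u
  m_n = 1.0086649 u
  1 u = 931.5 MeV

7.871 MeV/nucleon

Mass of separated nucleons = 17(1.00728) + 19(1.0086649) = 17.12376 + 19.1646331 = 36.2883931 u
The mass defect is 36.2883931 − 35.98420 = 0.3041931 u.
E_B = 0.3041931 × 931.5 = 283.356 MeV
BE/A = 283.356 MeV / 36 = 7.871 MeV/nucleon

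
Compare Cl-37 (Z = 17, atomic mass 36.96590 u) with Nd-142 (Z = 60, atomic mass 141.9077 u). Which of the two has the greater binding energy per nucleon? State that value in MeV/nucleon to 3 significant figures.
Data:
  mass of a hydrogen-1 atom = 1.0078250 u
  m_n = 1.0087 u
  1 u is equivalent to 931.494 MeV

Cl-37; 8.59 MeV/nucleon

Cl-37: Σm = 17(1.0078250) + 20(1.0087) = 37.3070250 u; Δm = 0.3411250 u; E_B = 317.76 MeV; E_B/A = 8.588 MeV
Nd-142: Σm = 60(1.0078250) + 82(1.0087) = 143.1829000 u; Δm = 1.2752000 u; E_B = 1187.8 MeV; E_B/A = 8.365 MeV
Cl-37 has the higher binding energy per nucleon, so it is the more tightly bound nucleus.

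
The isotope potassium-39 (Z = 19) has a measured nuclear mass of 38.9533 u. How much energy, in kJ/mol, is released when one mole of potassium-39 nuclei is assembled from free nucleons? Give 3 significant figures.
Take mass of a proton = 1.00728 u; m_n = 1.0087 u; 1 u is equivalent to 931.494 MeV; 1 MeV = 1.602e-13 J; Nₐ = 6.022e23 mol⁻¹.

Z = 19, so N = A − Z = 39 − 19 = 20.
Mass of separated nucleons = 19(1.00728) + 20(1.0087) = 19.13832 + 20.1740 = 39.31232 u
Δm = 39.31232 − 38.9533 = 0.35902 u
E_B = 0.35902 × 931.494 = 334.425 MeV
Per nucleus in joules: 334.425 MeV × 1.602e-13 J/MeV = 5.3575e-11 J
Per mole: 5.3575e-11 J × 6.022e23 mol⁻¹ = 3.2263e+13 J/mol

3.23e+10 kJ/mol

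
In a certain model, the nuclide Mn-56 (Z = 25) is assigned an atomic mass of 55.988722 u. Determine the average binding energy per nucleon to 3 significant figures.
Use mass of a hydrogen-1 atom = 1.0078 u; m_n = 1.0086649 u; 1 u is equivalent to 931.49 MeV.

Mass of separated nucleons = 25(1.0078) + 31(1.0086649) = 25.1950 + 31.2686119 = 56.4636119 u
The mass defect is 56.4636119 − 55.988722 = 0.4748899 u.
Binding energy = Δm·c² = 0.4748899 × 931.49 MeV/u = 442.355 MeV
Dividing by A = 56 gives 7.899 MeV per nucleon.

7.90 MeV/nucleon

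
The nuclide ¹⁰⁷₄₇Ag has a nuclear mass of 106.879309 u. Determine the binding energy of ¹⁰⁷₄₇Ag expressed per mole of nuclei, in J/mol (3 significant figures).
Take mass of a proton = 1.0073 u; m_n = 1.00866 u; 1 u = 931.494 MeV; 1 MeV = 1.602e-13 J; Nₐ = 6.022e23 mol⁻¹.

8.84e+13 J/mol

The nucleus contains 47 protons and 107 − 47 = 60 neutrons.
Total constituent mass: 47 × 1.0073 + 60 × 1.00866 = 107.86270 u
Mass defect Δm = 107.86270 − 106.879309 = 0.983391 u
Converting to energy: 0.983391 u × 931.494 MeV/u = 916.023 MeV
Per nucleus in joules: 916.023 MeV × 1.602e-13 J/MeV = 1.4675e-10 J
Per mole: 1.4675e-10 J × 6.022e23 mol⁻¹ = 8.8373e+13 J/mol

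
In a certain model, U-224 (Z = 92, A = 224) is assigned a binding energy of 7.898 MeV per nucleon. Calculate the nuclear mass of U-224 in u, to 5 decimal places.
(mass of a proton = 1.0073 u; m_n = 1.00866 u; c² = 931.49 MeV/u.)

223.91545 u

Total binding energy = 224 × 7.898 = 1769.152 MeV
Mass defect = 1769.152 MeV / (931.49 MeV/u) = 1.8992711 u
Constituent mass = 92(1.0073) + 132(1.00866) = 225.81472 u
Nuclear mass = 225.81472 − 1.8992711 = 223.9154489 u ≈ 223.91545 u (to 5 decimal places)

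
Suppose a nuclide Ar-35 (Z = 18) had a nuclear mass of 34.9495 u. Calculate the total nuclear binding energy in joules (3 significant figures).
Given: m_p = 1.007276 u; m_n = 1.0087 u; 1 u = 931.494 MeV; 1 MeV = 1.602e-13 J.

The nucleus contains 18 protons and 35 − 18 = 17 neutrons.
Σm = 18·m_p + 17·m_n = 18.130968 + 17.1479 = 35.278868 u
Δm = 35.278868 − 34.9495 = 0.329368 u
E_B = 0.329368 × 931.494 = 306.804 MeV
In joules: 306.804 MeV × 1.602e-13 J/MeV = 4.9150e-11 J

4.92e-11 J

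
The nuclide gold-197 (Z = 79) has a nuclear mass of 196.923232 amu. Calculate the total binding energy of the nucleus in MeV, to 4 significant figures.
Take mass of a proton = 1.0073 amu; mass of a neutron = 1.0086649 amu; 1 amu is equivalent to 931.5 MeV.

1561 MeV

With 79 protons and 118 neutrons (A = 197):
Σm = 79·m_p + 118·m_n = 79.5767 + 119.0224582 = 198.5991582 amu
Δm = 198.5991582 − 196.923232 = 1.6759262 amu
E_B = 1.6759262 × 931.5 = 1561.13 MeV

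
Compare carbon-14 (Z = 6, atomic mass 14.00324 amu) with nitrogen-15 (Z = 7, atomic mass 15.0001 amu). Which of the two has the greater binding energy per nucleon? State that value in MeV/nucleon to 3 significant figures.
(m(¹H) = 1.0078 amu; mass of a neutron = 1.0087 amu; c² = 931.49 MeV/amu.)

nitrogen-15; 7.71 MeV/nucleon

carbon-14: Σm = 6(1.0078) + 8(1.0087) = 14.1164 amu; Δm = 0.11316 amu; E_B = 105.41 MeV; E_B/A = 7.529 MeV
nitrogen-15: Σm = 7(1.0078) + 8(1.0087) = 15.1242 amu; Δm = 0.1241 amu; E_B = 115.60 MeV; E_B/A = 7.707 MeV
nitrogen-15 has the higher binding energy per nucleon, so it is the more tightly bound nucleus.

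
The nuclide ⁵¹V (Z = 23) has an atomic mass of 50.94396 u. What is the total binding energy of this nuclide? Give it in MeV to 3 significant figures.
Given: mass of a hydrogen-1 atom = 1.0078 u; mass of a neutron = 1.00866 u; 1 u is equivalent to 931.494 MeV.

445 MeV

Total constituent mass: 23 × 1.0078 + 28 × 1.00866 = 51.42188 u
The mass defect is 51.42188 − 50.94396 = 0.47792 u.
Converting to energy: 0.47792 u × 931.494 MeV/u = 445.180 MeV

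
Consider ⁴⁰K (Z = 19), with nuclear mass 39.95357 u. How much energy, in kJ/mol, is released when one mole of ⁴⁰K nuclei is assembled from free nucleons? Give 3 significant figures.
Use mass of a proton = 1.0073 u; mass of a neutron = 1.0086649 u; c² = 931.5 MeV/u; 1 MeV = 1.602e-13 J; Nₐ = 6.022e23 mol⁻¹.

The nucleus contains 19 protons and 40 − 19 = 21 neutrons.
Σm = 19·m_p + 21·m_n = 19.1387 + 21.1819629 = 40.3206629 u
The mass defect is 40.3206629 − 39.95357 = 0.3670929 u.
E_B = 0.3670929 × 931.5 = 341.947 MeV
Per nucleus in joules: 341.947 MeV × 1.602e-13 J/MeV = 5.4780e-11 J
Per mole: 5.4780e-11 J × 6.022e23 mol⁻¹ = 3.2989e+13 J/mol

3.30e+10 kJ/mol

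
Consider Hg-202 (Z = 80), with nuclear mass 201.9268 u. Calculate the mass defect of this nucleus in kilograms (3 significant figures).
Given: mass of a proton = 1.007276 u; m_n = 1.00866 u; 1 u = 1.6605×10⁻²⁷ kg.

2.84e-27 kg

Mass of separated nucleons = 80(1.007276) + 122(1.00866) = 80.582080 + 123.05652 = 203.638600 u
Mass defect Δm = 203.638600 − 201.9268 = 1.711800 u
In SI units: 1.711800 u × 1.6605×10⁻²⁷ kg/u = 2.8424e-27 kg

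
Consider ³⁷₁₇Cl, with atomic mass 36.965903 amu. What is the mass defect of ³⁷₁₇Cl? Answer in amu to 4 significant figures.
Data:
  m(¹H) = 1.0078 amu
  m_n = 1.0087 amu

Z = 17, so N = A − Z = 37 − 17 = 20.
Σm = 17·m(¹H) + 20·m_n = 17.1326 + 20.1740 = 37.3066 amu
The mass defect is 37.3066 − 36.965903 = 0.340697 amu.

0.3407 amu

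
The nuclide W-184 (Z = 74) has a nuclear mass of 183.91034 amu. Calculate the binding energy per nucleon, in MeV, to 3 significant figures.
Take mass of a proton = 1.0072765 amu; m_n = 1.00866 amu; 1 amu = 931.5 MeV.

8.00 MeV/nucleon

Mass of separated nucleons = 74(1.0072765) + 110(1.00866) = 74.5384610 + 110.95260 = 185.4910610 amu
Δm = 185.4910610 − 183.91034 = 1.5807210 amu
Converting to energy: 1.5807210 amu × 931.5 MeV/amu = 1472.44 MeV
BE/A = 1472.44 MeV / 184 = 8.002 MeV/nucleon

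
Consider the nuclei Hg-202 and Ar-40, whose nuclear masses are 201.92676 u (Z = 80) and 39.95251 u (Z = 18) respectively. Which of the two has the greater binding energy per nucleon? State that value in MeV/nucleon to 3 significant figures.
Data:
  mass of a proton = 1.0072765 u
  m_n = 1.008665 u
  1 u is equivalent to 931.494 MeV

Ar-40; 8.60 MeV/nucleon

Hg-202: Σm = 80(1.0072765) + 122(1.008665) = 203.6392500 u; Δm = 1.7124900 u; E_B = 1595.2 MeV; E_B/A = 7.897 MeV
Ar-40: Σm = 18(1.0072765) + 22(1.008665) = 40.3216070 u; Δm = 0.3690970 u; E_B = 343.81 MeV; E_B/A = 8.595 MeV
Ar-40 has the higher binding energy per nucleon, so it is the more tightly bound nucleus.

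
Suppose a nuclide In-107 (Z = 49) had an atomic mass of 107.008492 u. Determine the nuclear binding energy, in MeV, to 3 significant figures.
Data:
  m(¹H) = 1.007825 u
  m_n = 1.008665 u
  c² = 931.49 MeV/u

Z = 49, so N = A − Z = 107 − 49 = 58.
Total constituent mass: 49 × 1.007825 + 58 × 1.008665 = 107.885995 u
The mass defect is 107.885995 − 107.008492 = 0.877503 u.
Converting to energy: 0.877503 u × 931.49 MeV/u = 817.385 MeV

817 MeV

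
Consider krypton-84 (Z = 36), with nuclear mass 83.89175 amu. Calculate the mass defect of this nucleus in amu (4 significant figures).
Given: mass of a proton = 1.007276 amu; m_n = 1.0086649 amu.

Σm = 36·m_p + 48·m_n = 36.261936 + 48.4159152 = 84.6778512 amu
Mass defect Δm = 84.6778512 − 83.89175 = 0.7861012 amu

0.7861 amu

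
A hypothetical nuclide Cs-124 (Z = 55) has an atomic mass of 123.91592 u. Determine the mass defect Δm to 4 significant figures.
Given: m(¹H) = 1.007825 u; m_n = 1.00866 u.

With 55 protons and 69 neutrons (A = 124):
Σm = 55·m(¹H) + 69·m_n = 55.430375 + 69.59754 = 125.027915 u
Mass defect Δm = 125.027915 − 123.91592 = 1.111995 u

1.112 u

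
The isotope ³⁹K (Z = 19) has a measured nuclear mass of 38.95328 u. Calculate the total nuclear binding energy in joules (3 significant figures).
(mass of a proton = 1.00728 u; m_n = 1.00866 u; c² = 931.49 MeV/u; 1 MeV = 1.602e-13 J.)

Z = 19, so N = A − Z = 39 − 19 = 20.
Total constituent mass: 19 × 1.00728 + 20 × 1.00866 = 39.31152 u
Δm = 39.31152 − 38.95328 = 0.35824 u
E_B = 0.35824 × 931.49 = 333.697 MeV
In joules: 333.697 MeV × 1.602e-13 J/MeV = 5.3458e-11 J

5.35e-11 J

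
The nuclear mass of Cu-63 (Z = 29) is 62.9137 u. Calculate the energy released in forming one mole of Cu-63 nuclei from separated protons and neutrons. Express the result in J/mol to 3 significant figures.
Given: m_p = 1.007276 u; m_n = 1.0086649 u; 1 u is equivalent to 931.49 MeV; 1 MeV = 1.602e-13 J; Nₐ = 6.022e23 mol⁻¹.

5.32e+13 J/mol

Mass of separated nucleons = 29(1.007276) + 34(1.0086649) = 29.211004 + 34.2946066 = 63.5056106 u
Δm = 63.5056106 − 62.9137 = 0.5919106 u
Binding energy = Δm·c² = 0.5919106 × 931.49 MeV/u = 551.359 MeV
Per nucleus in joules: 551.359 MeV × 1.602e-13 J/MeV = 8.8328e-11 J
Per mole: 8.8328e-11 J × 6.022e23 mol⁻¹ = 5.3191e+13 J/mol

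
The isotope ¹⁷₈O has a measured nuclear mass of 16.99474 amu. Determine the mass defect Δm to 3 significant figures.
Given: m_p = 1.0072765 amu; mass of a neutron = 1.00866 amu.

The nucleus contains 8 protons and 17 − 8 = 9 neutrons.
Σm = 8·m_p + 9·m_n = 8.0582120 + 9.07794 = 17.1361520 amu
The mass defect is 17.1361520 − 16.99474 = 0.1414120 amu.

0.141 amu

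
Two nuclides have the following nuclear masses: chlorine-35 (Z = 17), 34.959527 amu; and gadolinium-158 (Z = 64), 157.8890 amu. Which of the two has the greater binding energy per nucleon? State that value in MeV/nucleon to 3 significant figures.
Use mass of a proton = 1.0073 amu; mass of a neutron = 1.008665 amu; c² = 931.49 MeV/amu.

chlorine-35; 8.53 MeV/nucleon

chlorine-35: Σm = 17(1.0073) + 18(1.008665) = 35.280070 amu; Δm = 0.320543 amu; E_B = 298.58 MeV; E_B/A = 8.531 MeV
gadolinium-158: Σm = 64(1.0073) + 94(1.008665) = 159.281710 amu; Δm = 1.392710 amu; E_B = 1297.3 MeV; E_B/A = 8.211 MeV
chlorine-35 has the higher binding energy per nucleon, so it is the more tightly bound nucleus.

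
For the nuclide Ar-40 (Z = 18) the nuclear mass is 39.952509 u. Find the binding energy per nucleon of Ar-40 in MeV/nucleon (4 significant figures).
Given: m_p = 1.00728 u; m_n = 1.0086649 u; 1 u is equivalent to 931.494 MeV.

Total constituent mass: 18 × 1.00728 + 22 × 1.0086649 = 40.3216678 u
The mass defect is 40.3216678 − 39.952509 = 0.3691588 u.
E_B = 0.3691588 × 931.494 = 343.869 MeV
Per nucleon: 343.869 / 40 = 8.597 MeV

8.597 MeV/nucleon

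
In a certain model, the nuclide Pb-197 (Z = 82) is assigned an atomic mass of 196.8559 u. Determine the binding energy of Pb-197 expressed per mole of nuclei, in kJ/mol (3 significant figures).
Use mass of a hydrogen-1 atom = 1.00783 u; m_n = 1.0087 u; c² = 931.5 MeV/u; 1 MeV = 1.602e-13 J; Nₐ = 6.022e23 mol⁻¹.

Total constituent mass: 82 × 1.00783 + 115 × 1.0087 = 198.64256 u
Δm = 198.64256 − 196.8559 = 1.78666 u
Converting to energy: 1.78666 u × 931.5 MeV/u = 1664.27 MeV
Per nucleus in joules: 1664.27 MeV × 1.602e-13 J/MeV = 2.6662e-10 J
Per mole: 2.6662e-10 J × 6.022e23 mol⁻¹ = 1.6056e+14 J/mol

1.61e+11 kJ/mol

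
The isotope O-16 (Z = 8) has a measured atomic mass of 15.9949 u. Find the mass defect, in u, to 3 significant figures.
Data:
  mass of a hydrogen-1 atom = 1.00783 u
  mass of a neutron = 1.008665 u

0.137 u

Σm = 8·m(¹H) + 8·m_n = 8.06264 + 8.069320 = 16.131960 u
Δm = 16.131960 − 15.9949 = 0.137060 u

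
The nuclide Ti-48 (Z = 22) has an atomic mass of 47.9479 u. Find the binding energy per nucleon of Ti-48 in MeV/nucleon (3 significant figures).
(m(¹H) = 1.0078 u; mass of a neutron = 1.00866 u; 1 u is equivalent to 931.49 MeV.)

Mass of separated nucleons = 22(1.0078) + 26(1.00866) = 22.1716 + 26.22516 = 48.39676 u
Mass defect Δm = 48.39676 − 47.9479 = 0.44886 u
Converting to energy: 0.44886 u × 931.49 MeV/u = 418.109 MeV
Per nucleon: 418.109 / 48 = 8.711 MeV

8.71 MeV/nucleon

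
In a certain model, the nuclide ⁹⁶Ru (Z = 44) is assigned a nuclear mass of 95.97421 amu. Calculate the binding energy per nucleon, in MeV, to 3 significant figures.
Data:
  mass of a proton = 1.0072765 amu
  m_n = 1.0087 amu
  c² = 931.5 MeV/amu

7.75 MeV/nucleon

Mass of separated nucleons = 44(1.0072765) + 52(1.0087) = 44.3201660 + 52.4524 = 96.7725660 amu
The mass defect is 96.7725660 − 95.97421 = 0.7983560 amu.
Converting to energy: 0.7983560 amu × 931.5 MeV/amu = 743.669 MeV
BE/A = 743.669 MeV / 96 = 7.747 MeV/nucleon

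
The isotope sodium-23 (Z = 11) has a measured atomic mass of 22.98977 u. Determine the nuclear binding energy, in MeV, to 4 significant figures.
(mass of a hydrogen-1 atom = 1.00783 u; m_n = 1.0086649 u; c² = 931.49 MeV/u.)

Total constituent mass: 11 × 1.00783 + 12 × 1.0086649 = 23.1901088 u
The mass defect is 23.1901088 − 22.98977 = 0.2003388 u.
Converting to energy: 0.2003388 u × 931.49 MeV/u = 186.614 MeV

186.6 MeV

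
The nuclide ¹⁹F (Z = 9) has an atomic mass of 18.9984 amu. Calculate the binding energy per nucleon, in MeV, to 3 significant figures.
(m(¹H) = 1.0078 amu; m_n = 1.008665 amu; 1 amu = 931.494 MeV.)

Σm = 9·m(¹H) + 10·m_n = 9.0702 + 10.086650 = 19.156850 amu
Δm = 19.156850 − 18.9984 = 0.158450 amu
Converting to energy: 0.158450 amu × 931.494 MeV/amu = 147.595 MeV
Dividing by A = 19 gives 7.768 MeV per nucleon.

7.77 MeV/nucleon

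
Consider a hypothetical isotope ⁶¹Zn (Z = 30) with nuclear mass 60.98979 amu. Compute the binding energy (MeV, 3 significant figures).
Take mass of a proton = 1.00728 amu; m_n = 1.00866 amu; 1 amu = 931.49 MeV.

Total constituent mass: 30 × 1.00728 + 31 × 1.00866 = 61.48686 amu
Δm = 61.48686 − 60.98979 = 0.49707 amu
E_B = 0.49707 × 931.49 = 463.016 MeV

463 MeV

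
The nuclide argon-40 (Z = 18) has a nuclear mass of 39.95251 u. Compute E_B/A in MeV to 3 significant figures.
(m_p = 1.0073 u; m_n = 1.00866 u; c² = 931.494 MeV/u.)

8.60 MeV/nucleon

Z = 18, so N = A − Z = 40 − 18 = 22.
Total constituent mass: 18 × 1.0073 + 22 × 1.00866 = 40.32192 u
Mass defect Δm = 40.32192 − 39.95251 = 0.36941 u
E_B = 0.36941 × 931.494 = 344.103 MeV
Dividing by A = 40 gives 8.603 MeV per nucleon.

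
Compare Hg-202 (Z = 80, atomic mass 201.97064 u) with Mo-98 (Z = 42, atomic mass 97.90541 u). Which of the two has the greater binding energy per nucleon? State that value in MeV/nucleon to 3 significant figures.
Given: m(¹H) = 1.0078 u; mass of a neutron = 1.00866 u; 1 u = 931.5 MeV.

Hg-202: Σm = 80(1.0078) + 122(1.00866) = 203.68052 u; Δm = 1.70988 u; E_B = 1592.75 MeV; E_B/A = 7.8849 MeV
Mo-98: Σm = 42(1.0078) + 56(1.00866) = 98.81256 u; Δm = 0.90715 u; E_B = 845.01 MeV; E_B/A = 8.623 MeV
Mo-98 has the higher binding energy per nucleon, so it is the more tightly bound nucleus.

Mo-98; 8.62 MeV/nucleon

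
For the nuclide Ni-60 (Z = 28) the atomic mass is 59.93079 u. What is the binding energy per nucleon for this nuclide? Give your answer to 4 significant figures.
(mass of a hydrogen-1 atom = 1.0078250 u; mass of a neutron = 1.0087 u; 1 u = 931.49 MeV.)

Σm = 28·m(¹H) + 32·m_n = 28.2191000 + 32.2784 = 60.4975000 u
Δm = 60.4975000 − 59.93079 = 0.5667100 u
E_B = 0.5667100 × 931.49 = 527.885 MeV
BE/A = 527.885 MeV / 60 = 8.798 MeV/nucleon

8.798 MeV/nucleon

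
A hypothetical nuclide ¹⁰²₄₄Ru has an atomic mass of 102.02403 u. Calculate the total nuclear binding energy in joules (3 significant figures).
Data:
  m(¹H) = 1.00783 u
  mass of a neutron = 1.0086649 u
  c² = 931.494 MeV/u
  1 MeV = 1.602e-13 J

1.23e-10 J

Z = 44, so N = A − Z = 102 − 44 = 58.
Mass of separated nucleons = 44(1.00783) + 58(1.0086649) = 44.34452 + 58.5025642 = 102.8470842 u
Mass defect Δm = 102.8470842 − 102.02403 = 0.8230542 u
Converting to energy: 0.8230542 u × 931.494 MeV/u = 766.670 MeV
In joules: 766.670 MeV × 1.602e-13 J/MeV = 1.2282e-10 J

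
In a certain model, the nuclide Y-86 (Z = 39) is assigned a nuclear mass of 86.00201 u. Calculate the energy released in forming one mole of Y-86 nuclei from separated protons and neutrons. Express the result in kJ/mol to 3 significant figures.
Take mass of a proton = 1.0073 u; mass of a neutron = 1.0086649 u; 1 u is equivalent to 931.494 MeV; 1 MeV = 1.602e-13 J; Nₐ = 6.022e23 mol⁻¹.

Z = 39, so N = A − Z = 86 − 39 = 47.
Mass of separated nucleons = 39(1.0073) + 47(1.0086649) = 39.2847 + 47.4072503 = 86.6919503 u
Mass defect Δm = 86.6919503 − 86.00201 = 0.6899403 u
E_B = 0.6899403 × 931.494 = 642.675 MeV
Per nucleus in joules: 642.675 MeV × 1.602e-13 J/MeV = 1.0296e-10 J
Per mole: 1.0296e-10 J × 6.022e23 mol⁻¹ = 6.2003e+13 J/mol

6.20e+10 kJ/mol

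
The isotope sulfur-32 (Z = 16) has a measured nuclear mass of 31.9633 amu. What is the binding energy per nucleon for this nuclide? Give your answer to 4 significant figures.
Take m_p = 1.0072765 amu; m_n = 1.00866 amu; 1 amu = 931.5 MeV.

Z = 16, so N = A − Z = 32 − 16 = 16.
Mass of separated nucleons = 16(1.0072765) + 16(1.00866) = 16.1164240 + 16.13856 = 32.2549840 amu
Mass defect Δm = 32.2549840 − 31.9633 = 0.2916840 amu
E_B = 0.2916840 × 931.5 = 271.704 MeV
Per nucleon: 271.704 / 32 = 8.491 MeV

8.491 MeV/nucleon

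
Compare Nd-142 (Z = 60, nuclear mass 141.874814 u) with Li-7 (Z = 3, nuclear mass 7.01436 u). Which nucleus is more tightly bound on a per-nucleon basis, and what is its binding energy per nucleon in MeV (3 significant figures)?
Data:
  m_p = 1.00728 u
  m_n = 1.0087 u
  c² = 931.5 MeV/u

Nd-142: Σm = 60(1.00728) + 82(1.0087) = 143.15020 u; Δm = 1.275386 u; E_B = 1188.0 MeV; E_B/A = 8.366 MeV
Li-7: Σm = 3(1.00728) + 4(1.0087) = 7.05664 u; Δm = 0.04228 u; E_B = 39.384 MeV; E_B/A = 5.626 MeV
Nd-142 has the higher binding energy per nucleon, so it is the more tightly bound nucleus.

Nd-142; 8.37 MeV/nucleon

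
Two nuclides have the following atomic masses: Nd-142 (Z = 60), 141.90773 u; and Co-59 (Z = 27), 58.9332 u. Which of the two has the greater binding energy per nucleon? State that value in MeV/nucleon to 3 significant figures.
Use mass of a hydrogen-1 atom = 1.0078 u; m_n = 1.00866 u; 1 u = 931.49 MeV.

Nd-142: Σm = 60(1.0078) + 82(1.00866) = 143.17812 u; Δm = 1.27039 u; E_B = 1183.356 MeV; E_B/A = 8.333 MeV
Co-59: Σm = 27(1.0078) + 32(1.00866) = 59.48772 u; Δm = 0.55452 u; E_B = 516.53 MeV; E_B/A = 8.7547 MeV
Co-59 has the higher binding energy per nucleon, so it is the more tightly bound nucleus.

Co-59; 8.75 MeV/nucleon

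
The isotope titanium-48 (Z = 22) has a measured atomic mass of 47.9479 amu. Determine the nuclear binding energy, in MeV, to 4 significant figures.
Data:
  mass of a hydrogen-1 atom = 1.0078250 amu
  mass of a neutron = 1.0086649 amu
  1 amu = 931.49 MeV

418.7 MeV

The nucleus contains 22 protons and 48 − 22 = 26 neutrons.
Σm = 22·m(¹H) + 26·m_n = 22.1721500 + 26.2252874 = 48.3974374 amu
The mass defect is 48.3974374 − 47.9479 = 0.4495374 amu.
Converting to energy: 0.4495374 amu × 931.49 MeV/amu = 418.740 MeV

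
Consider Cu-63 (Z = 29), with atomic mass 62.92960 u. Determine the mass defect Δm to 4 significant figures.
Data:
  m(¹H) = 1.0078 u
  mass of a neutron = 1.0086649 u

0.5912 u

Z = 29, so N = A − Z = 63 − 29 = 34.
Total constituent mass: 29 × 1.0078 + 34 × 1.0086649 = 63.5208066 u
Δm = 63.5208066 − 62.92960 = 0.5912066 u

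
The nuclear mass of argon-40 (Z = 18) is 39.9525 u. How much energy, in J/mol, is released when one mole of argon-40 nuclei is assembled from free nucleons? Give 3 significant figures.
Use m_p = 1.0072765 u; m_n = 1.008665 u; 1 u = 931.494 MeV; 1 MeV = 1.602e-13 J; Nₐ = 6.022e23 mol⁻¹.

3.32e+13 J/mol

The nucleus contains 18 protons and 40 − 18 = 22 neutrons.
Total constituent mass: 18 × 1.0072765 + 22 × 1.008665 = 40.3216070 u
The mass defect is 40.3216070 − 39.9525 = 0.3691070 u.
E_B = 0.3691070 × 931.494 = 343.821 MeV
Per nucleus in joules: 343.821 MeV × 1.602e-13 J/MeV = 5.5080e-11 J
Per mole: 5.5080e-11 J × 6.022e23 mol⁻¹ = 3.3169e+13 J/mol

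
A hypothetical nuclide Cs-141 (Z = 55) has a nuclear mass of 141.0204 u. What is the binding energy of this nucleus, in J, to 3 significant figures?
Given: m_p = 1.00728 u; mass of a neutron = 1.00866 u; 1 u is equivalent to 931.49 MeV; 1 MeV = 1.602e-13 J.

1.68e-10 J

With 55 protons and 86 neutrons (A = 141):
Mass of separated nucleons = 55(1.00728) + 86(1.00866) = 55.40040 + 86.74476 = 142.14516 u
Mass defect Δm = 142.14516 − 141.0204 = 1.12476 u
Binding energy = Δm·c² = 1.12476 × 931.49 MeV/u = 1047.70 MeV
In joules: 1047.70 MeV × 1.602e-13 J/MeV = 1.6784e-10 J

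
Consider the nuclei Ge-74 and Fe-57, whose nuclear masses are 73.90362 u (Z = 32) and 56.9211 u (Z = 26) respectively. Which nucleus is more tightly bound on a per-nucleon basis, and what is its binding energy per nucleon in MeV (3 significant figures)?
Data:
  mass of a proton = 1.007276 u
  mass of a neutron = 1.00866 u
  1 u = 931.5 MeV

Fe-57; 8.77 MeV/nucleon

Ge-74: Σm = 32(1.007276) + 42(1.00866) = 74.596552 u; Δm = 0.692932 u; E_B = 645.47 MeV; E_B/A = 8.723 MeV
Fe-57: Σm = 26(1.007276) + 31(1.00866) = 57.457636 u; Δm = 0.536536 u; E_B = 499.78 MeV; E_B/A = 8.768 MeV
Fe-57 has the higher binding energy per nucleon, so it is the more tightly bound nucleus.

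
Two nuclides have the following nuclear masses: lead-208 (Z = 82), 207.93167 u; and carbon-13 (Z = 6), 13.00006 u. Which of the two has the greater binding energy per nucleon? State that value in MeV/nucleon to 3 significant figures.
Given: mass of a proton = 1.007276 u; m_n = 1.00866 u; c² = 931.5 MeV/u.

lead-208: Σm = 82(1.007276) + 126(1.00866) = 209.687792 u; Δm = 1.756122 u; E_B = 1635.83 MeV; E_B/A = 7.8646 MeV
carbon-13: Σm = 6(1.007276) + 7(1.00866) = 13.104276 u; Δm = 0.104216 u; E_B = 97.077 MeV; E_B/A = 7.467 MeV
lead-208 has the higher binding energy per nucleon, so it is the more tightly bound nucleus.

lead-208; 7.86 MeV/nucleon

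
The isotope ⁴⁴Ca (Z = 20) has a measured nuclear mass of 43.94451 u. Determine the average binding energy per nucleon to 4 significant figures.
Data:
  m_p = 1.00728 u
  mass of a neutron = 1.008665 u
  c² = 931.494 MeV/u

Z = 20, so N = A − Z = 44 − 20 = 24.
Mass of separated nucleons = 20(1.00728) + 24(1.008665) = 20.14560 + 24.207960 = 44.353560 u
Mass defect Δm = 44.353560 − 43.94451 = 0.409050 u
Converting to energy: 0.409050 u × 931.494 MeV/u = 381.028 MeV
BE/A = 381.028 MeV / 44 = 8.660 MeV/nucleon

8.660 MeV/nucleon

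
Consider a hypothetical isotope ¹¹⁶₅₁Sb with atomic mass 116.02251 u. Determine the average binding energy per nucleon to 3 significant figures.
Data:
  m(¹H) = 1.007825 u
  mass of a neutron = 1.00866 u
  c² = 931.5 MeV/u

Mass of separated nucleons = 51(1.007825) + 65(1.00866) = 51.399075 + 65.56290 = 116.961975 u
The mass defect is 116.961975 − 116.02251 = 0.939465 u.
Binding energy = Δm·c² = 0.939465 × 931.5 MeV/u = 875.112 MeV
BE/A = 875.112 MeV / 116 = 7.544 MeV/nucleon

7.54 MeV/nucleon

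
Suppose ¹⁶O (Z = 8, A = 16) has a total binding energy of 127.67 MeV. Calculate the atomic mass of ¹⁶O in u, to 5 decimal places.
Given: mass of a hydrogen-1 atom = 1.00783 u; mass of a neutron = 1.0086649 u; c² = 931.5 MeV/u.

Mass defect = 127.67 MeV / (931.5 MeV/u) = 0.1370585 u
Constituent mass = 8(1.00783) + 8(1.0086649) = 16.1319592 u
Atomic mass = 16.1319592 − 0.1370585 = 15.9949007 u ≈ 15.99490 u (to 5 decimal places)

15.99490 u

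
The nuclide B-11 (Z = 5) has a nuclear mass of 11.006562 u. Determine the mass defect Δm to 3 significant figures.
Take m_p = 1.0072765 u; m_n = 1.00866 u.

Mass of separated nucleons = 5(1.0072765) + 6(1.00866) = 5.0363825 + 6.05196 = 11.0883425 u
Δm = 11.0883425 − 11.006562 = 0.0817805 u

0.0818 u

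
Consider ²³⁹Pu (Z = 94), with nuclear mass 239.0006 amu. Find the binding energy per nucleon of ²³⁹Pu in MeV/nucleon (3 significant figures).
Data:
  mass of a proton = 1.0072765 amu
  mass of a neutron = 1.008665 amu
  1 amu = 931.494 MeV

7.56 MeV/nucleon

Σm = 94·m_p + 145·m_n = 94.6839910 + 146.256425 = 240.9404160 amu
The mass defect is 240.9404160 − 239.0006 = 1.9398160 amu.
E_B = 1.9398160 × 931.494 = 1806.93 MeV
Per nucleon: 1806.93 / 239 = 7.560 MeV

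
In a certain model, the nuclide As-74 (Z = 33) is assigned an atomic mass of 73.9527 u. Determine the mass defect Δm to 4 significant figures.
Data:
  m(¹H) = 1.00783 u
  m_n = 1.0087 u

0.6624 u

The nucleus contains 33 protons and 74 − 33 = 41 neutrons.
Σm = 33·m(¹H) + 41·m_n = 33.25839 + 41.3567 = 74.61509 u
The mass defect is 74.61509 − 73.9527 = 0.66239 u.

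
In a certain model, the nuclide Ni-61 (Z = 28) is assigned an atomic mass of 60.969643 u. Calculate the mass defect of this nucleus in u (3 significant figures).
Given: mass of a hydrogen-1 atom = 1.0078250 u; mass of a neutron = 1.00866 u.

0.535 u

With 28 protons and 33 neutrons (A = 61):
Total constituent mass: 28 × 1.0078250 + 33 × 1.00866 = 61.5048800 u
Mass defect Δm = 61.5048800 − 60.969643 = 0.5352370 u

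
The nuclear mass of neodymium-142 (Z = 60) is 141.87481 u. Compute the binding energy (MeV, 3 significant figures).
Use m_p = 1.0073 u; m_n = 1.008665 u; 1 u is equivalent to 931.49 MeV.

With 60 protons and 82 neutrons (A = 142):
Σm = 60·m_p + 82·m_n = 60.4380 + 82.710530 = 143.148530 u
Δm = 143.148530 − 141.87481 = 1.273720 u
Binding energy = Δm·c² = 1.273720 × 931.49 MeV/u = 1186.46 MeV

1190 MeV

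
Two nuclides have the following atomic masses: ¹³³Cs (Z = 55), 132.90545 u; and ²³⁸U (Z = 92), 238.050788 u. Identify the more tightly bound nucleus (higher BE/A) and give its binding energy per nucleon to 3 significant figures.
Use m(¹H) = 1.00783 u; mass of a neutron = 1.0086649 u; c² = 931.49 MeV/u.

¹³³Cs; 8.41 MeV/nucleon

¹³³Cs: Σm = 55(1.00783) + 78(1.0086649) = 134.1065122 u; Δm = 1.2010622 u; E_B = 1118.8 MeV; E_B/A = 8.412 MeV
²³⁸U: Σm = 92(1.00783) + 146(1.0086649) = 239.9854354 u; Δm = 1.9346474 u; E_B = 1802.1 MeV; E_B/A = 7.572 MeV
¹³³Cs has the higher binding energy per nucleon, so it is the more tightly bound nucleus.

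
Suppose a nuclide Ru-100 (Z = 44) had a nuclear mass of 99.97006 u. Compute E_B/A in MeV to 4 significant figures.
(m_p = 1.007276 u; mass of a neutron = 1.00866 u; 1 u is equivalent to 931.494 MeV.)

7.778 MeV/nucleon

Z = 44, so N = A − Z = 100 − 44 = 56.
Total constituent mass: 44 × 1.007276 + 56 × 1.00866 = 100.805104 u
The mass defect is 100.805104 − 99.97006 = 0.835044 u.
Converting to energy: 0.835044 u × 931.494 MeV/u = 777.838 MeV
Per nucleon: 777.838 / 100 = 7.778 MeV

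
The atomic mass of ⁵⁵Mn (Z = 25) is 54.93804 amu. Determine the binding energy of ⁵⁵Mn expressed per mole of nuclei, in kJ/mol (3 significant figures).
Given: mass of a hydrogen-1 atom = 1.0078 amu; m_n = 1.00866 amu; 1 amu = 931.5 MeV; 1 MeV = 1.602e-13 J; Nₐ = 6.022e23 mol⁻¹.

4.64e+10 kJ/mol

Mass of separated nucleons = 25(1.0078) + 30(1.00866) = 25.1950 + 30.25980 = 55.45480 amu
Mass defect Δm = 55.45480 − 54.93804 = 0.51676 amu
E_B = 0.51676 × 931.5 = 481.362 MeV
Per nucleus in joules: 481.362 MeV × 1.602e-13 J/MeV = 7.7114e-11 J
Per mole: 7.7114e-11 J × 6.022e23 mol⁻¹ = 4.6438e+13 J/mol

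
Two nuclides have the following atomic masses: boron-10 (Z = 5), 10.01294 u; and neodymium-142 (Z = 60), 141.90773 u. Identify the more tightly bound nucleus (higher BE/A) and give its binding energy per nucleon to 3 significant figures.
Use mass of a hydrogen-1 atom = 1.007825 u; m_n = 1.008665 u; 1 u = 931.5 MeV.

neodymium-142; 8.35 MeV/nucleon

boron-10: Σm = 5(1.007825) + 5(1.008665) = 10.082450 u; Δm = 0.069510 u; E_B = 64.749 MeV; E_B/A = 6.4749 MeV
neodymium-142: Σm = 60(1.007825) + 82(1.008665) = 143.180030 u; Δm = 1.272300 u; E_B = 1185.1 MeV; E_B/A = 8.346 MeV
neodymium-142 has the higher binding energy per nucleon, so it is the more tightly bound nucleus.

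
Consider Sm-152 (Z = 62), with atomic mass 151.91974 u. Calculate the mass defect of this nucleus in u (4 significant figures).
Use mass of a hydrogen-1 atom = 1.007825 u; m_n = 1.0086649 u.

1.345 u

With 62 protons and 90 neutrons (A = 152):
Mass of separated nucleons = 62(1.007825) + 90(1.0086649) = 62.485150 + 90.7798410 = 153.2649910 u
The mass defect is 153.2649910 − 151.91974 = 1.3452510 u.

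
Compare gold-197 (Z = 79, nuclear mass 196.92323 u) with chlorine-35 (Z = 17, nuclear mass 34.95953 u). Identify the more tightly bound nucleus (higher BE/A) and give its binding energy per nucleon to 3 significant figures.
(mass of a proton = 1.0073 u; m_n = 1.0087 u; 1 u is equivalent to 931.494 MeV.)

chlorine-35; 8.55 MeV/nucleon

gold-197: Σm = 79(1.0073) + 118(1.0087) = 198.6033 u; Δm = 1.68007 u; E_B = 1565.0 MeV; E_B/A = 7.944 MeV
chlorine-35: Σm = 17(1.0073) + 18(1.0087) = 35.2807 u; Δm = 0.32117 u; E_B = 299.17 MeV; E_B/A = 8.548 MeV
chlorine-35 has the higher binding energy per nucleon, so it is the more tightly bound nucleus.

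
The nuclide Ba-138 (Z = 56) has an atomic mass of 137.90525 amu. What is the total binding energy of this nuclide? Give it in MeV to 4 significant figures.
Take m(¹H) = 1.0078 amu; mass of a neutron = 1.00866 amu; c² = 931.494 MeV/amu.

1157 MeV

Σm = 56·m(¹H) + 82·m_n = 56.4368 + 82.71012 = 139.14692 amu
Δm = 139.14692 − 137.90525 = 1.24167 amu
E_B = 1.24167 × 931.494 = 1156.61 MeV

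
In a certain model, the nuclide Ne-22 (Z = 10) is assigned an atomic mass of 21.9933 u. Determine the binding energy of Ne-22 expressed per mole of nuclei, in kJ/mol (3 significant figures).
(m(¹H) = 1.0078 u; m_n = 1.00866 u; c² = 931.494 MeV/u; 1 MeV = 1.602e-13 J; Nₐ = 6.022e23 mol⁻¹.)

1.70e+10 kJ/mol

Σm = 10·m(¹H) + 12·m_n = 10.0780 + 12.10392 = 22.18192 u
Mass defect Δm = 22.18192 − 21.9933 = 0.18862 u
Converting to energy: 0.18862 u × 931.494 MeV/u = 175.698 MeV
Per nucleus in joules: 175.698 MeV × 1.602e-13 J/MeV = 2.8147e-11 J
Per mole: 2.8147e-11 J × 6.022e23 mol⁻¹ = 1.6950e+13 J/mol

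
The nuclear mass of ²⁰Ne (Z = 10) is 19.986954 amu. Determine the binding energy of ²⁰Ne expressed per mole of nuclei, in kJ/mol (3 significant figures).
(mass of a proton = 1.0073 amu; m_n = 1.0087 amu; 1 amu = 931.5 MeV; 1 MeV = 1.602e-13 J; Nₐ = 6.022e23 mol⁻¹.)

1.56e+10 kJ/mol

The nucleus contains 10 protons and 20 − 10 = 10 neutrons.
Total constituent mass: 10 × 1.0073 + 10 × 1.0087 = 20.1600 amu
Mass defect Δm = 20.1600 − 19.986954 = 0.173046 amu
Binding energy = Δm·c² = 0.173046 × 931.5 MeV/amu = 161.192 MeV
Per nucleus in joules: 161.192 MeV × 1.602e-13 J/MeV = 2.5823e-11 J
Per mole: 2.5823e-11 J × 6.022e23 mol⁻¹ = 1.5551e+13 J/mol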